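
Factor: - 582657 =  - 3^1 * 359^1 * 541^1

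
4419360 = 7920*558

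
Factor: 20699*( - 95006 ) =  - 1966529194 = -2^1*7^1*67^1*709^1*2957^1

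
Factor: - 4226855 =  - 5^1*845371^1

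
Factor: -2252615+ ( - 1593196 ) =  - 3^1*1281937^1= - 3845811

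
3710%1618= 474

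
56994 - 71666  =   - 14672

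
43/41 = 43/41 = 1.05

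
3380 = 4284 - 904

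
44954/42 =3211/3= 1070.33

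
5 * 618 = 3090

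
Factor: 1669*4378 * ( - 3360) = - 2^6 * 3^1*5^1*7^1*11^1*199^1*1669^1 = -24551123520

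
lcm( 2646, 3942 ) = 193158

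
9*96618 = 869562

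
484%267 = 217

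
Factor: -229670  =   - 2^1*5^1*7^1*17^1 * 193^1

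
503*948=476844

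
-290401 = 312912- 603313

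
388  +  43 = 431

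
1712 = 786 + 926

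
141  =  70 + 71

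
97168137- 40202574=56965563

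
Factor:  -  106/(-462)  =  3^( - 1)*7^(  -  1)*11^(- 1 )*53^1 = 53/231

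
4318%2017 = 284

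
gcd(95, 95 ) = 95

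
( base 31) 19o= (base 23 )28m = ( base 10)1264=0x4F0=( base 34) 136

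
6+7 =13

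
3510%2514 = 996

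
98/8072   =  49/4036 = 0.01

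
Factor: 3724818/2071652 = 1862409/1035826 = 2^ ( -1 )*3^1*11^( - 1)*29^1*197^( - 1 )*239^( - 1)*21407^1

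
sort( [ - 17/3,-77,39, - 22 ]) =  [ - 77, - 22, - 17/3,39]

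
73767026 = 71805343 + 1961683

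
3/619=3/619 = 0.00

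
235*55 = 12925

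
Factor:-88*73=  - 6424 = - 2^3*11^1*73^1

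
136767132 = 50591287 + 86175845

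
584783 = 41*14263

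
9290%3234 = 2822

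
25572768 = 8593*2976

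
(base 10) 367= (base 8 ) 557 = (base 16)16F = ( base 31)bq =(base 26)e3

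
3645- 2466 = 1179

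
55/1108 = 55/1108 = 0.05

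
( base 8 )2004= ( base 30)148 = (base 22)22g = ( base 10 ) 1028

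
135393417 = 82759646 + 52633771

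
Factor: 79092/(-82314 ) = -2^1*13^3 *17^(- 1)*269^ (  -  1 ) = - 4394/4573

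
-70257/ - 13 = 5404 + 5/13 = 5404.38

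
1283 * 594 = 762102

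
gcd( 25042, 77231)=1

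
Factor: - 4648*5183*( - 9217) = 2^3 * 7^1*13^1*71^1*73^1*83^1*709^1= 222042912728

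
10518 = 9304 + 1214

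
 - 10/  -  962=5/481= 0.01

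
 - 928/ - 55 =928/55 = 16.87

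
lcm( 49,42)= 294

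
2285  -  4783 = -2498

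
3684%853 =272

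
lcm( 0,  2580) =0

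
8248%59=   47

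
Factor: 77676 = 2^2*3^1*6473^1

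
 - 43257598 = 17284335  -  60541933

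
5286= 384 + 4902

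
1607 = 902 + 705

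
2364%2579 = 2364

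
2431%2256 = 175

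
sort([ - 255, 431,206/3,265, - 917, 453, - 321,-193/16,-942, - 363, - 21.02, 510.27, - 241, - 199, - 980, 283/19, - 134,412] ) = [ - 980,-942, - 917,-363,  -  321, - 255, - 241, - 199, - 134, - 21.02,  -  193/16,283/19,206/3, 265,412, 431,453, 510.27 ]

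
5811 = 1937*3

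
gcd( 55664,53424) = 112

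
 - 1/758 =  - 1/758 = -0.00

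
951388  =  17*55964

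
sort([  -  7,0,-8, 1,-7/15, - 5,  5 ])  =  [ - 8,-7, - 5, - 7/15, 0,1,  5 ]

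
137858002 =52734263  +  85123739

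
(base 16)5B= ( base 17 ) 56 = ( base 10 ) 91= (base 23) 3M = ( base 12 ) 77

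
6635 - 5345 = 1290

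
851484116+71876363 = 923360479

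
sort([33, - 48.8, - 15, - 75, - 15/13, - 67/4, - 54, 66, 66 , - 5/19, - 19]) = [ - 75, - 54, - 48.8, - 19, - 67/4, - 15, - 15/13, - 5/19,33, 66 , 66 ]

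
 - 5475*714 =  - 3909150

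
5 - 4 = 1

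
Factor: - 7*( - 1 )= 7^1 = 7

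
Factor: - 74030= - 2^1*5^1 * 11^1*673^1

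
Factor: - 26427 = -3^1 * 23^1*383^1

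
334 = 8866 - 8532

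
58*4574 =265292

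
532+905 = 1437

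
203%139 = 64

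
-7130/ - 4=1782+ 1/2 = 1782.50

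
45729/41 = 45729/41 = 1115.34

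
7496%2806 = 1884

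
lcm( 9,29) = 261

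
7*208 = 1456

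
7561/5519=1 + 2042/5519  =  1.37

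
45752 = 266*172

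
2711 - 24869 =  - 22158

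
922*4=3688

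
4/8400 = 1/2100 = 0.00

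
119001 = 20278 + 98723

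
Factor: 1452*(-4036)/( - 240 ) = 122089/5 =5^( - 1 )*11^2* 1009^1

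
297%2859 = 297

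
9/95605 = 9/95605 = 0.00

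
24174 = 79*306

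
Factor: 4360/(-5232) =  - 2^(  -  1 ) * 3^ ( - 1 )  *5^1 =- 5/6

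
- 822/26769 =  - 274/8923=- 0.03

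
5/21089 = 5/21089 = 0.00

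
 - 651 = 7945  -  8596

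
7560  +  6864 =14424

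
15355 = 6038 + 9317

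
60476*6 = 362856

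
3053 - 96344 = - 93291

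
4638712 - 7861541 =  - 3222829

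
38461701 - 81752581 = - 43290880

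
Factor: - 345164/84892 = -86291/21223   =  - 19^(-1 )*1117^( - 1)* 86291^1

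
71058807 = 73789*963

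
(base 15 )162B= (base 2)1001010011110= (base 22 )9ie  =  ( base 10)4766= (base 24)86E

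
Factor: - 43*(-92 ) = 2^2 * 23^1*43^1 = 3956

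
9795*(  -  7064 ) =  - 69191880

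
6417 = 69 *93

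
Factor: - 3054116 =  - 2^2*13^1*58733^1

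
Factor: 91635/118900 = 2^( - 2 ) * 3^1*5^( - 1 )* 29^( - 1)*149^1= 447/580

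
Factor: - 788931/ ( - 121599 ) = 87659/13511 = 11^1*13^1 * 59^( - 1)  *  229^( - 1 )*  613^1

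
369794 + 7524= 377318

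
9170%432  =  98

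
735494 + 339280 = 1074774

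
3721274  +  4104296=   7825570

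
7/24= 7/24 = 0.29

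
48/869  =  48/869 = 0.06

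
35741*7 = 250187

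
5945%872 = 713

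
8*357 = 2856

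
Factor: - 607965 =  - 3^1* 5^1*40531^1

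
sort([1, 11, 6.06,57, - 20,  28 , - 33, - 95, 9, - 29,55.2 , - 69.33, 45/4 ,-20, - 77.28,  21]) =[ - 95, - 77.28, - 69.33,-33,-29 ,-20, -20, 1, 6.06,  9,11,  45/4,21,  28, 55.2, 57 ] 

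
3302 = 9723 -6421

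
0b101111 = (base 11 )43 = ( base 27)1k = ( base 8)57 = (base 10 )47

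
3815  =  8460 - 4645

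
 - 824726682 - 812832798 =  - 1637559480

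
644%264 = 116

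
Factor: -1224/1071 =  - 2^3*7^( - 1 ) = - 8/7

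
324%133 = 58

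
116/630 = 58/315 =0.18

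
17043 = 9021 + 8022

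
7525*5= 37625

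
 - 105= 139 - 244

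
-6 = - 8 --2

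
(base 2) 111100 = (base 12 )50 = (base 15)40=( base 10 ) 60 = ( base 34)1q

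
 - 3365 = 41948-45313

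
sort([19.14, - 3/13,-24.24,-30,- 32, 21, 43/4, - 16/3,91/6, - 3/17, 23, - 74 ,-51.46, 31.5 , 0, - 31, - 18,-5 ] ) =[ - 74, - 51.46, - 32, - 31, - 30, - 24.24,-18, - 16/3, - 5, - 3/13, - 3/17,0, 43/4, 91/6,19.14, 21, 23,31.5] 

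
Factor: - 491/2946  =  -2^(- 1)*3^( - 1) = - 1/6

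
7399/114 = 64 + 103/114 = 64.90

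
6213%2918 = 377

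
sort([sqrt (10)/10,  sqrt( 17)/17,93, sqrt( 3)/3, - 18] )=[ -18,sqrt(17) /17,sqrt( 10)/10,sqrt ( 3 ) /3, 93]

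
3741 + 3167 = 6908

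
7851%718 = 671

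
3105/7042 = 3105/7042 = 0.44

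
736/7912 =4/43 = 0.09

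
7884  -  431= 7453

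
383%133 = 117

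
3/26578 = 3/26578= 0.00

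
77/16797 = 7/1527=0.00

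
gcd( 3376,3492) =4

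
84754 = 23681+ 61073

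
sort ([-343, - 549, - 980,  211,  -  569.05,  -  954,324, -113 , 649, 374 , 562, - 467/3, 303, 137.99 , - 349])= [ - 980, - 954, - 569.05, - 549, - 349 , - 343, - 467/3 ,-113,137.99, 211, 303,  324 , 374 , 562 , 649]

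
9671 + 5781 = 15452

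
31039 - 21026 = 10013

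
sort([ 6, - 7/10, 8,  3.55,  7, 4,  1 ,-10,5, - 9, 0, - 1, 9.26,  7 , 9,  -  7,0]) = [  -  10, - 9,  -  7,  -  1,-7/10, 0,  0, 1,3.55,4, 5, 6, 7,  7,8 , 9, 9.26 ] 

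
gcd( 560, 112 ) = 112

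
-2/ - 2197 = 2/2197 = 0.00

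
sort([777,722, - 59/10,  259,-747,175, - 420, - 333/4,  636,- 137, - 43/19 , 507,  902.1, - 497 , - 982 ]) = [ - 982, - 747, - 497, - 420, - 137,  -  333/4, - 59/10, - 43/19, 175,  259,  507,636, 722,  777,902.1] 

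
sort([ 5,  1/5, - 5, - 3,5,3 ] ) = [ - 5, -3, 1/5 , 3,5,5 ] 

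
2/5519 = 2/5519  =  0.00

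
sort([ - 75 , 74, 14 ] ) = [-75, 14, 74]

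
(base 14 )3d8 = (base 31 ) p3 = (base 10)778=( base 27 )11M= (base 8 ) 1412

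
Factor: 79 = 79^1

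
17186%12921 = 4265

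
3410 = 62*55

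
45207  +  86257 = 131464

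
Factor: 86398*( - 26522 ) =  - 2291447756 = - 2^2*13^1*89^1 * 149^1*3323^1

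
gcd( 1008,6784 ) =16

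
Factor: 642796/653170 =2^1*5^( - 1 )*7^( - 1)*11^1*31^(-1 )*43^(-1) *2087^1=45914/46655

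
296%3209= 296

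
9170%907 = 100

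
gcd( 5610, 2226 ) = 6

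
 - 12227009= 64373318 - 76600327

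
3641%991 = 668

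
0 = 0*203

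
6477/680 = 9 + 21/40=9.53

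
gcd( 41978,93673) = 1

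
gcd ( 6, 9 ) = 3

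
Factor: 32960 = 2^6*5^1*103^1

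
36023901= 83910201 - 47886300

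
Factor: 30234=2^1*3^1*5039^1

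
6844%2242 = 118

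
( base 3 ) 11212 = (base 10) 131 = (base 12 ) ab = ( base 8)203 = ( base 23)5G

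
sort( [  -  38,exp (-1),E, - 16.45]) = [-38, - 16.45,  exp( - 1), E ]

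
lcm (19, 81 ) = 1539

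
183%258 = 183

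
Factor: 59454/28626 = 3^3* 13^( - 1 ) = 27/13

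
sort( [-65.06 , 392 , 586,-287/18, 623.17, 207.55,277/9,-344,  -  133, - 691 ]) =[-691, - 344, -133, - 65.06, - 287/18,  277/9, 207.55, 392,586, 623.17]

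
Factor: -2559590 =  - 2^1*5^1*11^1* 23269^1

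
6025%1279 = 909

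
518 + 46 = 564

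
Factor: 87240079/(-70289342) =-2^( - 1)*53^( - 1)*457^( - 1)*1451^(-1)*87240079^1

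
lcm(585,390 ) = 1170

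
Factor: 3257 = 3257^1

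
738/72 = 41/4 = 10.25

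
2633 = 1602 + 1031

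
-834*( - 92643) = 77264262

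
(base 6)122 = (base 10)50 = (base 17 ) 2g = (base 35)1F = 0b110010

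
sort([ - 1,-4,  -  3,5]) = [ -4, - 3, - 1,5] 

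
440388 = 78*5646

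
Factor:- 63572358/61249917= -2^1*61^(-1) * 334699^( - 1 ) *10595393^1=-  21190786/20416639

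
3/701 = 3/701 = 0.00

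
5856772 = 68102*86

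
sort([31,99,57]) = [ 31,57,99]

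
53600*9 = 482400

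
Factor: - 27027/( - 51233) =3^3*11^1*563^( - 1 ) = 297/563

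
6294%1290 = 1134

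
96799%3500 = 2299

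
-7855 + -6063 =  - 13918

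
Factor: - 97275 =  - 3^1*5^2*1297^1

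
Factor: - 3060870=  - 2^1 * 3^1 * 5^1*257^1*397^1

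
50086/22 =2276 + 7/11=2276.64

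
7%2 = 1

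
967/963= 967/963 =1.00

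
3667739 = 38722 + 3629017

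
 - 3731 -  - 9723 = 5992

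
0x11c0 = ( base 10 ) 4544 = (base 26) 6ik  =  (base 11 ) 3461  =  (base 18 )e08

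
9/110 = 9/110 = 0.08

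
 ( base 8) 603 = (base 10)387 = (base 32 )C3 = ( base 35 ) b2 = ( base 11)322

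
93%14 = 9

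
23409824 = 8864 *2641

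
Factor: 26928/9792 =2^( - 2)*11^1= 11/4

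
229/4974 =229/4974 = 0.05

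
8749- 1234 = 7515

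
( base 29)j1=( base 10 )552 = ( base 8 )1050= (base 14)2b6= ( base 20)17C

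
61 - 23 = 38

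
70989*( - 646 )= - 45858894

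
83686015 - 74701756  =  8984259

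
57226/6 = 9537 + 2/3 = 9537.67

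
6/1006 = 3/503 =0.01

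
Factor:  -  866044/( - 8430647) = 2^2 *317^1*683^1*863^(  -  1)*9769^( - 1 )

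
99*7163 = 709137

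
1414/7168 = 101/512= 0.20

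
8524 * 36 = 306864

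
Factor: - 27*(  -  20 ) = 2^2 * 3^3*5^1 = 540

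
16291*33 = 537603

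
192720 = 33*5840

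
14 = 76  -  62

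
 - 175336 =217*( - 808)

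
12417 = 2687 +9730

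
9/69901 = 9/69901=0.00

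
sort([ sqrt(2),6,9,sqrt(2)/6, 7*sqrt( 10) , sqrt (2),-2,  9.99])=[ - 2, sqrt(2)/6,sqrt( 2), sqrt( 2 ), 6, 9, 9.99,7*sqrt( 10)]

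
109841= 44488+65353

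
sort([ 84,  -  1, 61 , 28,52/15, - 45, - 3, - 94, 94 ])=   [ - 94, - 45, - 3,-1, 52/15, 28,61 , 84,  94]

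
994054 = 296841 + 697213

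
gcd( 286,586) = 2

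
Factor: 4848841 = 137^1*35393^1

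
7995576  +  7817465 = 15813041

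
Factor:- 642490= -2^1 * 5^1*47^1*1367^1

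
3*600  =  1800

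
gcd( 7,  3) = 1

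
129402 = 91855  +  37547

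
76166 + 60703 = 136869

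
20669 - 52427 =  - 31758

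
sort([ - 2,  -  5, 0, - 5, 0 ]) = [-5, - 5 , - 2, 0,  0 ]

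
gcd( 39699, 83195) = 1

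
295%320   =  295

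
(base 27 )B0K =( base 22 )GD9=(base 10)8039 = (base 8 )17547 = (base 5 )224124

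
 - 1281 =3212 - 4493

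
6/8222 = 3/4111 = 0.00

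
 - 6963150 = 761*( - 9150)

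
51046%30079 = 20967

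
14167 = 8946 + 5221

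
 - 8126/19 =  - 428+ 6/19 = -427.68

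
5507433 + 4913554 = 10420987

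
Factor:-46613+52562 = 3^2 * 661^1 = 5949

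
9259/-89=-105 +86/89 = -  104.03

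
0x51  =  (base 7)144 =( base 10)81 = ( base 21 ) 3i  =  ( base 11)74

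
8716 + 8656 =17372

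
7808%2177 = 1277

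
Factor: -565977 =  -3^1*83^1*2273^1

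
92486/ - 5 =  - 18498+4/5 = - 18497.20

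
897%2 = 1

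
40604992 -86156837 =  - 45551845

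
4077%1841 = 395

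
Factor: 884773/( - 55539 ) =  - 3^( -3) *11^(-2)*17^( - 1)*19^1*46567^1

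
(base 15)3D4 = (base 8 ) 1552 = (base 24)1ca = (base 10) 874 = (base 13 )523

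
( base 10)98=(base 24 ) 42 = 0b1100010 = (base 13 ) 77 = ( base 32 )32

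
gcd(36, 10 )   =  2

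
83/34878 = 83/34878 = 0.00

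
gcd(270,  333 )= 9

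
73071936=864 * 84574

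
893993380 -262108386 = 631884994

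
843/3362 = 843/3362 = 0.25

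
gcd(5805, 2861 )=1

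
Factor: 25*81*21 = 42525 = 3^5*5^2*7^1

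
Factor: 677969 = 59^1*11491^1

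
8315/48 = 8315/48=173.23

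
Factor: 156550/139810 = 505/451 = 5^1*11^( - 1 )*41^ (-1 )*101^1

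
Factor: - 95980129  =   - 7^1*13711447^1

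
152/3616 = 19/452 = 0.04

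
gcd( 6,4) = 2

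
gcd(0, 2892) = 2892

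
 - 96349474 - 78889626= -175239100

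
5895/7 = 5895/7 = 842.14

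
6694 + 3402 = 10096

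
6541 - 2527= 4014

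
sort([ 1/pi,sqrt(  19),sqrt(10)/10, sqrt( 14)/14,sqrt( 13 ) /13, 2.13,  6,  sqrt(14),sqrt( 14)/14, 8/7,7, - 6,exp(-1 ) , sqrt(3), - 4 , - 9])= [ - 9 , - 6, - 4,sqrt( 14) /14, sqrt( 14) /14,  sqrt(13) /13, sqrt( 10)/10,1/pi,  exp(  -  1 ),8/7, sqrt( 3), 2.13,  sqrt(14),  sqrt( 19),  6, 7]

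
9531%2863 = 942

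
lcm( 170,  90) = 1530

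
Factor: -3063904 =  - 2^5 *95747^1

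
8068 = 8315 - 247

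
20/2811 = 20/2811 = 0.01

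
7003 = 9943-2940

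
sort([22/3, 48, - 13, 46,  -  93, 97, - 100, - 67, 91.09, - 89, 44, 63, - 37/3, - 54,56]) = [ - 100, - 93, - 89, - 67, - 54  , - 13, -37/3, 22/3, 44, 46,48, 56, 63,  91.09, 97 ]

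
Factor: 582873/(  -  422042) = - 2^( - 1)*3^1*17^ ( - 1)*97^1*2003^1*12413^( - 1) 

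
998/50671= 998/50671 = 0.02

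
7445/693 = 10+515/693 = 10.74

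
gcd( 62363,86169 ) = 1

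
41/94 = 41/94 = 0.44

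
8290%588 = 58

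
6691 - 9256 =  - 2565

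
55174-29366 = 25808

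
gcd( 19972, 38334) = 2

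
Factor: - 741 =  - 3^1* 13^1 *19^1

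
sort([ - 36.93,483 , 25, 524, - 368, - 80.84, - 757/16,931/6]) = [  -  368, - 80.84, - 757/16, -36.93, 25  ,  931/6,483, 524] 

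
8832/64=138 = 138.00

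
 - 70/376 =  - 1 + 153/188 =- 0.19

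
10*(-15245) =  - 152450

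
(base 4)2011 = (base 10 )133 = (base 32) 45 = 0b10000101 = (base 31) 49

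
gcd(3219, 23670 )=3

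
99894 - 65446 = 34448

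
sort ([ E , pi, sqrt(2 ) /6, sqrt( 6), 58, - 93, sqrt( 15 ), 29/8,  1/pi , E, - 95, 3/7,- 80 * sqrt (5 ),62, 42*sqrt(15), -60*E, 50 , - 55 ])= [ - 80*sqrt(5), - 60*E, - 95, - 93 ,- 55, sqrt(2)/6, 1/pi, 3/7, sqrt(6 ),E, E, pi,29/8, sqrt( 15),50,58, 62, 42 * sqrt( 15 ) ]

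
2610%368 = 34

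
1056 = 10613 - 9557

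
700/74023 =700/74023 = 0.01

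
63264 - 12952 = 50312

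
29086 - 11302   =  17784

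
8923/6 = 8923/6 = 1487.17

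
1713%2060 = 1713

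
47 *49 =2303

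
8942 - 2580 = 6362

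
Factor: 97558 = 2^1*48779^1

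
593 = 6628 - 6035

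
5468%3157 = 2311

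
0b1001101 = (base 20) 3H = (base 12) 65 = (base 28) 2l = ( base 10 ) 77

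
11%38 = 11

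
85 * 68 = 5780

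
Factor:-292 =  - 2^2*73^1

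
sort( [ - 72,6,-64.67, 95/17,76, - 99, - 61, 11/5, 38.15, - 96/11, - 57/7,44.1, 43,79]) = [ - 99, - 72, - 64.67, - 61, - 96/11, - 57/7,11/5,95/17,  6,38.15,43,44.1, 76, 79] 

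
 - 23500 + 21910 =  - 1590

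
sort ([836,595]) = [595 , 836]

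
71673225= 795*90155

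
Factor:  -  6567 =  -3^1*11^1*199^1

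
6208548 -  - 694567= 6903115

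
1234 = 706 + 528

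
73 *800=58400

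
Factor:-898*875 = - 2^1*5^3*7^1 * 449^1 = -785750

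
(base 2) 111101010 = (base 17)1be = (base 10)490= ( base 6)2134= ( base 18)194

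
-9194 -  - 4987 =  - 4207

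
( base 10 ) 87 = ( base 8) 127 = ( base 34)2J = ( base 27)36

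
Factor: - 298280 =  - 2^3*5^1*7457^1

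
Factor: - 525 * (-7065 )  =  3709125= 3^3 *5^3 *7^1  *157^1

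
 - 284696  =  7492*( - 38)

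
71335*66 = 4708110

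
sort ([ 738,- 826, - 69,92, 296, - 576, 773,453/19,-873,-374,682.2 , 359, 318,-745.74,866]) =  [-873, - 826,-745.74,-576, - 374,-69, 453/19, 92,  296,  318,359,682.2 , 738,773 , 866 ] 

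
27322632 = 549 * 49768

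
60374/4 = 30187/2 = 15093.50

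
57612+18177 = 75789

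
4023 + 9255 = 13278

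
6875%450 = 125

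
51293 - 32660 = 18633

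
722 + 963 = 1685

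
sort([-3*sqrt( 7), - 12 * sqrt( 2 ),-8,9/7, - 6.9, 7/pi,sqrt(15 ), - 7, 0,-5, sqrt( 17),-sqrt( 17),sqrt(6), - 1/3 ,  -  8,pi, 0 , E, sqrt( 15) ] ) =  [-12*sqrt( 2),-8,  -  8 , - 3*sqrt(7) ,  -  7, - 6.9,-5, - sqrt ( 17), - 1/3,  0, 0 , 9/7,7/pi,sqrt( 6), E, pi, sqrt( 15 ), sqrt( 15),sqrt( 17 ) ]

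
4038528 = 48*84136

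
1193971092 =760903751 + 433067341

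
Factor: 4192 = 2^5*131^1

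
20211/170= 20211/170  =  118.89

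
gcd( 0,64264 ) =64264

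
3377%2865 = 512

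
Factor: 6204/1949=2^2*3^1 * 11^1*47^1*1949^ (-1) 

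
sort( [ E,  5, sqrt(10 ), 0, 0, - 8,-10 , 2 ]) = [  -  10, - 8, 0,0, 2,  E, sqrt(10 ),  5]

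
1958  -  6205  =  -4247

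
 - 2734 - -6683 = 3949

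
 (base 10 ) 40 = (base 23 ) 1H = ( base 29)1b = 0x28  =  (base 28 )1c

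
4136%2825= 1311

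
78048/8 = 9756 = 9756.00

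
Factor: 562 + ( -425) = 137^1 = 137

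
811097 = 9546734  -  8735637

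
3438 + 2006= 5444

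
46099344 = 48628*948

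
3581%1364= 853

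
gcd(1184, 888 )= 296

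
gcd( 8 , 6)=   2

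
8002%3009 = 1984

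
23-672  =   - 649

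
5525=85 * 65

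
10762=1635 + 9127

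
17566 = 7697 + 9869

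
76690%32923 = 10844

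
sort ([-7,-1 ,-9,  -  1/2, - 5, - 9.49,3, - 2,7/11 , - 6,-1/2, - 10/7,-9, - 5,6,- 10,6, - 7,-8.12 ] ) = [ - 10,  -  9.49, -9,-9, - 8.12, - 7,-7,  -  6, - 5, - 5, - 2, - 10/7, -1,-1/2, -1/2, 7/11, 3, 6, 6]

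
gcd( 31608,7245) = 9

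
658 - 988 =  - 330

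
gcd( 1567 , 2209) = 1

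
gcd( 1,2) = 1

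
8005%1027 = 816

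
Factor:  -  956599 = -7^1*136657^1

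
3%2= 1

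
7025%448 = 305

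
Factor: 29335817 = 7^1*113^1 *37087^1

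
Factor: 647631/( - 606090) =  - 2^(-1 )*3^1*5^( - 1 )*89^( - 1)*317^1  =  -951/890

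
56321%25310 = 5701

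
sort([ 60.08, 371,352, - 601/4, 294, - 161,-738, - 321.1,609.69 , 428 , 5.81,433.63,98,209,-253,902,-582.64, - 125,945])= [-738,-582.64,-321.1,  -  253, - 161,  -  601/4 ,-125,5.81, 60.08,98, 209, 294,352, 371,428, 433.63,609.69,902,945] 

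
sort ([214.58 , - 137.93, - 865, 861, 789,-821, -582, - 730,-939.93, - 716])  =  [ - 939.93,- 865, - 821,-730, - 716 , - 582, - 137.93,214.58, 789, 861]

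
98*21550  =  2111900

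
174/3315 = 58/1105 = 0.05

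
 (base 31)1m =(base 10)53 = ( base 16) 35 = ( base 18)2h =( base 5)203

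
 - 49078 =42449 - 91527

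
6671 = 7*953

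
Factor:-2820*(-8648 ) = 2^5* 3^1*5^1*23^1*47^2 = 24387360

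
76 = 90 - 14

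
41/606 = 41/606=0.07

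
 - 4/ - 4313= 4/4313 = 0.00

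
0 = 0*55299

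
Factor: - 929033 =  - 7^1*17^1*37^1*211^1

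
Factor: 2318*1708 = 3959144= 2^3*7^1*19^1*61^2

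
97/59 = 1 + 38/59= 1.64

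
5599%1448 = 1255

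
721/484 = 721/484 = 1.49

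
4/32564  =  1/8141  =  0.00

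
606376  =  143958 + 462418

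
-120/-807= 40/269 = 0.15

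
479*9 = 4311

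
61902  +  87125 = 149027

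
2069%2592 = 2069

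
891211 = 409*2179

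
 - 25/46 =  - 1 + 21/46 = - 0.54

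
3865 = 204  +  3661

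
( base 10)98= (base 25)3n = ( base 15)68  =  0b1100010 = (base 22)4A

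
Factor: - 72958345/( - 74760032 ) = 2^( - 5 )*5^1*29^1*31^1 * 16231^1*2336251^( -1)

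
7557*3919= 29615883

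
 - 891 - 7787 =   -  8678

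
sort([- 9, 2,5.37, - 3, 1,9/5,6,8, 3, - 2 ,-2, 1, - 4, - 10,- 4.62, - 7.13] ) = [ - 10, - 9, - 7.13, - 4.62, - 4, - 3 ,-2,- 2,1,1, 9/5,2, 3,5.37, 6,8] 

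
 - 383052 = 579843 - 962895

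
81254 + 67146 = 148400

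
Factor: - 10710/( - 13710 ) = 357/457 = 3^1 * 7^1*17^1*457^( - 1)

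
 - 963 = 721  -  1684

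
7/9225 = 7/9225 = 0.00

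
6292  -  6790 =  - 498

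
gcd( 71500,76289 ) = 1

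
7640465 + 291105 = 7931570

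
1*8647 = 8647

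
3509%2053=1456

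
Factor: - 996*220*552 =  - 120954240  =  - 2^7*3^2*5^1 * 11^1*23^1*83^1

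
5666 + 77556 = 83222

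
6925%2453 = 2019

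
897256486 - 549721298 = 347535188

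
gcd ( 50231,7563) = 1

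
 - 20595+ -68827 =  - 89422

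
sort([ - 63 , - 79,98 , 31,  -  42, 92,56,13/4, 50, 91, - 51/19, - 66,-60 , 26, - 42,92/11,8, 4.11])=[- 79, - 66, - 63, - 60,-42,-42, - 51/19, 13/4, 4.11, 8, 92/11, 26,31, 50, 56,91, 92, 98]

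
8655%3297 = 2061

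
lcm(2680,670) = 2680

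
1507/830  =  1507/830 = 1.82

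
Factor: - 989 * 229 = -23^1  *  43^1 * 229^1  =  -226481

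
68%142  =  68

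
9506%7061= 2445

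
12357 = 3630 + 8727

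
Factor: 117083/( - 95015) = - 191/155 = - 5^(- 1) * 31^( - 1)*191^1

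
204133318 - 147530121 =56603197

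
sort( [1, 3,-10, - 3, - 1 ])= [- 10 , - 3,- 1,1, 3] 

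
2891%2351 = 540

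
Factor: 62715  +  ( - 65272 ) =-2557 = - 2557^1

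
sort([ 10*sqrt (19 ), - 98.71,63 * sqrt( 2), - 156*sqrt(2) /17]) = [  -  98.71, - 156*sqrt( 2 ) /17,10*sqrt(19), 63*sqrt (2 )] 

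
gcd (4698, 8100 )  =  162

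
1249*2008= 2507992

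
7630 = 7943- 313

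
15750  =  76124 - 60374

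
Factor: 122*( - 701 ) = - 85522 = -2^1*61^1 * 701^1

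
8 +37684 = 37692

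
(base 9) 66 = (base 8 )74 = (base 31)1t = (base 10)60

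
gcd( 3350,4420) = 10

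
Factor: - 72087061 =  - 41^1*1758221^1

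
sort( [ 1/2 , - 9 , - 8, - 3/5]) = [ - 9, - 8, - 3/5,1/2]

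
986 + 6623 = 7609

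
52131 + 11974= 64105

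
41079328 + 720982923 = 762062251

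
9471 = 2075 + 7396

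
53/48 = 53/48 = 1.10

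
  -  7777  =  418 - 8195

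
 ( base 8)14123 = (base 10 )6227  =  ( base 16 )1853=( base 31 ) 6ER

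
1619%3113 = 1619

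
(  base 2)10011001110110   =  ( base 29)BKF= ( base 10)9846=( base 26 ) eei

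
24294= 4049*6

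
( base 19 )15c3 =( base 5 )241040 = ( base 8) 21277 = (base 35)795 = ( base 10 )8895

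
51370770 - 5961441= 45409329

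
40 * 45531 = 1821240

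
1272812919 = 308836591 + 963976328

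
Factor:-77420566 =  - 2^1*89^1*434947^1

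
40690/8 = 5086 + 1/4 = 5086.25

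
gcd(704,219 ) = 1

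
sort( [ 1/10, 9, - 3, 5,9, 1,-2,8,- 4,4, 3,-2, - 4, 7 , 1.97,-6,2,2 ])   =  [-6, - 4,-4,-3, - 2, - 2  ,  1/10,1,1.97,2,2  ,  3, 4,5,7,8, 9,9] 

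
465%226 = 13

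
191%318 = 191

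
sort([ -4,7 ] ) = [ - 4, 7] 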